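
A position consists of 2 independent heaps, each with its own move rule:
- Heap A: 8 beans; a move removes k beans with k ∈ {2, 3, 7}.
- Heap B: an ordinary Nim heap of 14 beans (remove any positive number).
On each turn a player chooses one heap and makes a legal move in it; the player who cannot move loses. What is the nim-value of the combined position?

15

Grundy values for heap A (subtraction set {2, 3, 7}):
g(0) = mex{} = 0
g(1) = mex{} = 0
g(2) = mex{0} = 1
g(3) = mex{0} = 1
g(4) = mex{0,1} = 2
g(5) = mex{1} = 0
g(6) = mex{1,2} = 0
g(7) = mex{0,2} = 1
g(8) = mex{0} = 1
So g(8) = 1.
Heap B is a plain Nim heap of size 14, so its Grundy value is 14.
By the Sprague-Grundy theorem, the Grundy value of a sum of independent games is the XOR of the component values.
Combined value = 1 XOR 14 = 15.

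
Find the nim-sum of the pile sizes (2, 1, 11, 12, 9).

13

Compute the nim-sum pairwise:
2 ⊕ 1 = 3
3 ⊕ 11 = 8
8 ⊕ 12 = 4
4 ⊕ 9 = 13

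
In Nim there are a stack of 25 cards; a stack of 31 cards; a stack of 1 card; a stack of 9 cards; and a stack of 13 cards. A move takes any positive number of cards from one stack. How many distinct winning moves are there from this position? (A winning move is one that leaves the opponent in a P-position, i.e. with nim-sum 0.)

Nim-sum: 25 ^ 31 ^ 1 ^ 9 ^ 13 = 3.
The overall nim-sum is X = 3. A stack of size p has a winning move iff p XOR X < p (reduce it to p XOR X).
  25: 25 XOR 3 = 26 ≥ 25 — no move.
  31: 31 XOR 3 = 28 < 31 — winning move (to 28).
  1: 1 XOR 3 = 2 ≥ 1 — no move.
  9: 9 XOR 3 = 10 ≥ 9 — no move.
  13: 13 XOR 3 = 14 ≥ 13 — no move.
That gives 1 winning move.

1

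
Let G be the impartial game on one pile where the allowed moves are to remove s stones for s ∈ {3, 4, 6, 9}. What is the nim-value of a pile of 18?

Build the Grundy sequence with g(k) = mex{g(k−s) : s ∈ {3, 4, 6, 9}, s ≤ k}:
k:     0  1  2  3  4  5  6  7  8  9 10 11 12 13 14 15 16 17 18
g(k):  0  0  0  1  1  1  2  2  2  3  3  3  0  0  0  1  1  1  2
So g(18) = 2.

2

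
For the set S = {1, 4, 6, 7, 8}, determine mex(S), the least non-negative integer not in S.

0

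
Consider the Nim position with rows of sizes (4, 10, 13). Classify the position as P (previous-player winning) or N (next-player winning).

N-position

Bitwise XOR of the heap sizes:
  0100  (4)
  1010  (10)
  1101  (13)
  ----
  0011  (3)
The nim-sum is 3 ≠ 0, so this is an N-position: the player to move can win.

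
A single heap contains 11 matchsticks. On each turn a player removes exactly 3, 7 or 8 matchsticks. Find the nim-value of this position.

0

Grundy values for subtraction set {3, 7, 8}:
k:     0  1  2  3  4  5  6  7  8  9 10 11
g(k):  0  0  0  1  1  1  0  2  2  1  3  0
So g(11) = 0.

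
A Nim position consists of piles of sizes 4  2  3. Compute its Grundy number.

5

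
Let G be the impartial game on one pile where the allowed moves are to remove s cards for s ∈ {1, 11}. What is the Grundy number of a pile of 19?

1

Build the Grundy sequence with g(k) = mex{g(k−s) : s ∈ {1, 11}, s ≤ k}:
k:     0  1  2  3  4  5  6  7  8  9 10 11 12 13 14 15 16 17 18 19
g(k):  0  1  0  1  0  1  0  1  0  1  0  1  0  1  0  1  0  1  0  1
So g(19) = 1.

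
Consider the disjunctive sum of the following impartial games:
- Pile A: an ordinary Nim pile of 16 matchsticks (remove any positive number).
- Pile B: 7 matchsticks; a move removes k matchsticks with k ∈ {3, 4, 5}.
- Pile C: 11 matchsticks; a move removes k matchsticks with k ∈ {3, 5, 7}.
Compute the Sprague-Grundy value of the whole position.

18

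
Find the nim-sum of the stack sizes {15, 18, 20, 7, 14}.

0

Compute the nim-sum pairwise:
15 ⊕ 18 = 29
29 ⊕ 20 = 9
9 ⊕ 7 = 14
14 ⊕ 14 = 0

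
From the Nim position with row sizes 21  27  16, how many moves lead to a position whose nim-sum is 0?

3

Compute the nim-sum pairwise:
21 ⊕ 27 = 14
14 ⊕ 16 = 30
The overall nim-sum is X = 30. A row of size p has a winning move iff p XOR X < p (reduce it to p XOR X).
  21: 21 XOR 30 = 11 < 21 — winning move (to 11).
  27: 27 XOR 30 = 5 < 27 — winning move (to 5).
  16: 16 XOR 30 = 14 < 16 — winning move (to 14).
That gives 3 winning moves.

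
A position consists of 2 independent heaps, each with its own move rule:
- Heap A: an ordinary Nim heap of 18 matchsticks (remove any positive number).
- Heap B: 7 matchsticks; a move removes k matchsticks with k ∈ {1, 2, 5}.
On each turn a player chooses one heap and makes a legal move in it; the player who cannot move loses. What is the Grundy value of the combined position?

Heap A is a plain Nim heap of size 18, so its Grundy value is 18.
Build the Grundy sequence for heap B with g(k) = mex{g(k−s) : s ∈ {1, 2, 5}, s ≤ k}:
k:     0  1  2  3  4  5  6  7
g(k):  0  1  2  0  1  2  0  1
So g(7) = 1.
By the Sprague-Grundy theorem, the Grundy value of a sum of independent games is the XOR of the component values.
Combined value = 18 ⊕ 1 = 19.

19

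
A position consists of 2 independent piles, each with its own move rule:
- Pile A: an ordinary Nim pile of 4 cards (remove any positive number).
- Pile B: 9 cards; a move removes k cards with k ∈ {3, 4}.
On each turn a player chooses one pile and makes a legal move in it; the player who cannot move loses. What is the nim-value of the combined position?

Pile A is a plain Nim pile of size 4, so its Grundy value is 4.
Build the Grundy sequence for pile B with g(k) = mex{g(k−s) : s ∈ {3, 4}, s ≤ k}:
k:     0  1  2  3  4  5  6  7  8  9
g(k):  0  0  0  1  1  1  2  0  0  0
So g(9) = 0.
The value of a disjunctive sum is the nim-sum of the parts.
Combined value = 4 ⊕ 0 = 4.

4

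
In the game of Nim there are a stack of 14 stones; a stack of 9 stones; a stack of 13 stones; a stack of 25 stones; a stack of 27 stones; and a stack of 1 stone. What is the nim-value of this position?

9

Compute the nim-sum pairwise:
14 ^ 9 = 7
7 ^ 13 = 10
10 ^ 25 = 19
19 ^ 27 = 8
8 ^ 1 = 9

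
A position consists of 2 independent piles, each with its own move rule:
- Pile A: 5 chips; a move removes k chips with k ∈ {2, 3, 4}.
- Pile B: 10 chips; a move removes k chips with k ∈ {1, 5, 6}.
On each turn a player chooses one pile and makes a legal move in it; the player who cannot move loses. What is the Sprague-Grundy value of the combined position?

0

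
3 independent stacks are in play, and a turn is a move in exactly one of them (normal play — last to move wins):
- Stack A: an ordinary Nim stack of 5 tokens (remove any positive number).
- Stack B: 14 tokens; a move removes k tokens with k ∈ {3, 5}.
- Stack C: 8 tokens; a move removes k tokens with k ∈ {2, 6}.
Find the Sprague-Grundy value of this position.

Stack A is a plain Nim stack of size 5, so its Grundy value is 5.
For stack B, compute g(0), g(1), … with moves {3, 5}:
k:     0  1  2  3  4  5  6  7  8  9 10 11 12 13 14
g(k):  0  0  0  1  1  1  2  2  0  0  0  1  1  1  2
So g(14) = 2.
Grundy values for stack C (subtraction set {2, 6}):
g(0) = mex{} = 0
g(1) = mex{} = 0
g(2) = mex{0} = 1
g(3) = mex{0} = 1
g(4) = mex{1} = 0
g(5) = mex{1} = 0
g(6) = mex{0} = 1
g(7) = mex{0} = 1
g(8) = mex{1} = 0
So g(8) = 0.
The value of a disjunctive sum is the nim-sum of the parts.
Combined value = 5 XOR 2 XOR 0 = 7.

7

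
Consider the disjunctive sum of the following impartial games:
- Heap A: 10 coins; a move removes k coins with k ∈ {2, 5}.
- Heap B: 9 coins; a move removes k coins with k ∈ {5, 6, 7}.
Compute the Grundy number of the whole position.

0

Grundy values for heap A (subtraction set {2, 5}):
g(0) = mex{} = 0
g(1) = mex{} = 0
g(2) = mex{0} = 1
g(3) = mex{0} = 1
g(4) = mex{1} = 0
g(5) = mex{0,1} = 2
g(6) = mex{0} = 1
g(7) = mex{1,2} = 0
g(8) = mex{1} = 0
g(9) = mex{0} = 1
g(10) = mex{0,2} = 1
So g(10) = 1.
For heap B, compute g(0), g(1), … with moves {5, 6, 7}:
k:     0  1  2  3  4  5  6  7  8  9
g(k):  0  0  0  0  0  1  1  1  1  1
So g(9) = 1.
The value of a disjunctive sum is the nim-sum of the parts.
Combined value = 1 XOR 1 = 0.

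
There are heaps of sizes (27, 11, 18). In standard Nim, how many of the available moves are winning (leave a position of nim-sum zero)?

3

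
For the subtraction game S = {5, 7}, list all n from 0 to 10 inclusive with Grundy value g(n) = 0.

0, 1, 2, 3, 4

Compute g(0), g(1), … for moves {5, 7}:
k:     0  1  2  3  4  5  6  7  8  9 10
g(k):  0  0  0  0  0  1  1  1  1  1  2
The P-positions (g = 0) in 0..10 are 0, 1, 2, 3, 4.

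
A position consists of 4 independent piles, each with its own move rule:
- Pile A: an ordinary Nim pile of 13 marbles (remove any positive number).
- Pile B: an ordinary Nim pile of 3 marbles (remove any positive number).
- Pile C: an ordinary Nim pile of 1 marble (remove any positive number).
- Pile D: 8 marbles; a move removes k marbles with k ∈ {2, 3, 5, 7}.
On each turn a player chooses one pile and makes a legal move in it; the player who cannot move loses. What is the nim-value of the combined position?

11

Pile A is a plain Nim pile of size 13, so its Grundy value is 13.
Pile B is a plain Nim pile of size 3, so its Grundy value is 3.
Pile C is a plain Nim pile of size 1, so its Grundy value is 1.
Build the Grundy sequence for pile D with g(k) = mex{g(k−s) : s ∈ {2, 3, 5, 7}, s ≤ k}:
g(0) = mex{} = 0
g(1) = mex{} = 0
g(2) = mex{0} = 1
g(3) = mex{0} = 1
g(4) = mex{0,1} = 2
g(5) = mex{0,1} = 2
g(6) = mex{0,1,2} = 3
g(7) = mex{0,1,2} = 3
g(8) = mex{0,1,2,3} = 4
So g(8) = 4.
The value of a disjunctive sum is the nim-sum of the parts.
Combined value = 13 XOR 3 XOR 1 XOR 4 = 11.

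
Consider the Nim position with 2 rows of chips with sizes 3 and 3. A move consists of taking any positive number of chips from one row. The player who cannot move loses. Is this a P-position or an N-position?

P-position

Nim-sum: 3 ⊕ 3 = 0.
The nim-sum is 0, so this is a P-position: the player to move is in a losing position under optimal play.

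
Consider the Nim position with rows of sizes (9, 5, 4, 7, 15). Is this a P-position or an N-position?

P-position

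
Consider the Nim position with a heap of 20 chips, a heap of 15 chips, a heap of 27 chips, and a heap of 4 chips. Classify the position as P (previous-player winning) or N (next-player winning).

Write each in binary and XOR column by column:
  10100  (20)
  01111  (15)
  11011  (27)
  00100  (4)
  -----
  00100  (4)
The nim-sum is 4 ≠ 0, so this is an N-position: the player to move can win.

N-position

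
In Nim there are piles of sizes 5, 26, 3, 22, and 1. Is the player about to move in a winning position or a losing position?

Winning position

Compute the nim-sum pairwise:
5 XOR 26 = 31
31 XOR 3 = 28
28 XOR 22 = 10
10 XOR 1 = 11
The nim-sum is 11 ≠ 0, so this is an N-position: the player to move can win.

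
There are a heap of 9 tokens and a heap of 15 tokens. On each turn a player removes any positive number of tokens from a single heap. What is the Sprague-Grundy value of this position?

Nim-sum: 9 ⊕ 15 = 6.

6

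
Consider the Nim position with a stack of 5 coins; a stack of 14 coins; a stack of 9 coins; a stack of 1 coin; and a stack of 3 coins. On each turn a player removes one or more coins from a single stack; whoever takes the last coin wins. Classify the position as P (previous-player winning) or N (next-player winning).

Compute the nim-sum pairwise:
5 ⊕ 14 = 11
11 ⊕ 9 = 2
2 ⊕ 1 = 3
3 ⊕ 3 = 0
The nim-sum is 0, so this is a P-position: the player to move is in a losing position under optimal play.

P-position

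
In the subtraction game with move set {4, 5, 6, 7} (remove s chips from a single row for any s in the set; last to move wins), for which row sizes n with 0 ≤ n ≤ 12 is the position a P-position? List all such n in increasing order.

0, 1, 2, 3, 11, 12

Grundy values for subtraction set {4, 5, 6, 7}:
g(0) = mex{} = 0
g(1) = mex{} = 0
g(2) = mex{} = 0
g(3) = mex{} = 0
g(4) = mex{0} = 1
g(5) = mex{0} = 1
g(6) = mex{0} = 1
g(7) = mex{0} = 1
g(8) = mex{0,1} = 2
g(9) = mex{0,1} = 2
g(10) = mex{0,1} = 2
g(11) = mex{1} = 0
g(12) = mex{1,2} = 0
The P-positions (g = 0) in 0..12 are 0, 1, 2, 3, 11, 12.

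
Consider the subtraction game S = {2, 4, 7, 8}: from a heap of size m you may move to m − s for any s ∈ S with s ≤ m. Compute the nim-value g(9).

4

Compute g(0), g(1), … for moves {2, 4, 7, 8}:
g(0) = mex{} = 0
g(1) = mex{} = 0
g(2) = mex{0} = 1
g(3) = mex{0} = 1
g(4) = mex{0,1} = 2
g(5) = mex{0,1} = 2
g(6) = mex{1,2} = 0
g(7) = mex{0,1,2} = 3
g(8) = mex{0,2} = 1
g(9) = mex{0,1,2,3} = 4
So g(9) = 4.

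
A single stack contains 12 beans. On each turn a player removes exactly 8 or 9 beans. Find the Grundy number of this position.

1

Build the Grundy sequence with g(k) = mex{g(k−s) : s ∈ {8, 9}, s ≤ k}:
k:     0  1  2  3  4  5  6  7  8  9 10 11 12
g(k):  0  0  0  0  0  0  0  0  1  1  1  1  1
So g(12) = 1.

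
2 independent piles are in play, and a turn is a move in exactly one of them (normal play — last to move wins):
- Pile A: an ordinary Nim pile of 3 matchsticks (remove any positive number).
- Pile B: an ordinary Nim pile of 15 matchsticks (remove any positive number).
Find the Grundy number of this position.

Pile A is a plain Nim pile of size 3, so its Grundy value is 3.
Pile B is a plain Nim pile of size 15, so its Grundy value is 15.
The value of a disjunctive sum is the nim-sum of the parts.
Combined value = 3 XOR 15 = 12.

12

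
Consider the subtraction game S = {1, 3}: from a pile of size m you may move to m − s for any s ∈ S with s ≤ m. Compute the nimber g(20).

Grundy values for subtraction set {1, 3}:
k:     0  1  2  3  4  5  6  7  8  9 10 11 12 13 14 15 16 17 18 19 20
g(k):  0  1  0  1  0  1  0  1  0  1  0  1  0  1  0  1  0  1  0  1  0
So g(20) = 0.

0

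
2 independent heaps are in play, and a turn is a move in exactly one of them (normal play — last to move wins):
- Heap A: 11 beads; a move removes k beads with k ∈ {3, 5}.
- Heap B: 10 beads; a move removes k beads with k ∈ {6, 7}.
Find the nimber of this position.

For heap A, compute g(0), g(1), … with moves {3, 5}:
g(0) = mex{} = 0
g(1) = mex{} = 0
g(2) = mex{} = 0
g(3) = mex{0} = 1
g(4) = mex{0} = 1
g(5) = mex{0} = 1
g(6) = mex{0,1} = 2
g(7) = mex{0,1} = 2
g(8) = mex{1} = 0
g(9) = mex{1,2} = 0
g(10) = mex{1,2} = 0
g(11) = mex{0,2} = 1
So g(11) = 1.
Grundy values for heap B (subtraction set {6, 7}):
k:     0  1  2  3  4  5  6  7  8  9 10
g(k):  0  0  0  0  0  0  1  1  1  1  1
So g(10) = 1.
By the Sprague-Grundy theorem, the Grundy value of a sum of independent games is the XOR of the component values.
Combined value = 1 ⊕ 1 = 0.

0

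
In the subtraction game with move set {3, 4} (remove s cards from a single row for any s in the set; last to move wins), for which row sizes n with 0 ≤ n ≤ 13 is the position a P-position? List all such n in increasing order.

0, 1, 2, 7, 8, 9

Grundy values for subtraction set {3, 4}:
k:     0  1  2  3  4  5  6  7  8  9 10 11 12 13
g(k):  0  0  0  1  1  1  2  0  0  0  1  1  1  2
The P-positions (g = 0) in 0..13 are 0, 1, 2, 7, 8, 9.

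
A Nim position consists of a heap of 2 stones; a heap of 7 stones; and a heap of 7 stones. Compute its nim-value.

2

Nim-sum: 2 ^ 7 ^ 7 = 2.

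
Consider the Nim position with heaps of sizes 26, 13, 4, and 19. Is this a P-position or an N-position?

P-position

Nim-sum: 26 ^ 13 ^ 4 ^ 19 = 0.
The nim-sum is 0, so this is a P-position: the player to move is in a losing position under optimal play.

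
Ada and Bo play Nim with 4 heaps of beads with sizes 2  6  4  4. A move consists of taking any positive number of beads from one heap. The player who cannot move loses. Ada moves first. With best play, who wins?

Ada wins

In binary:
  010  (2)
  110  (6)
  100  (4)
  100  (4)
  ---
  100  (4)
The nim-sum is 4 ≠ 0, so this is an N-position: the player to move can win; Ada has a winning move.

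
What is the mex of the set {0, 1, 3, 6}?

The values 0, 1 are all present; 2 is the first non-negative integer missing from the set.

2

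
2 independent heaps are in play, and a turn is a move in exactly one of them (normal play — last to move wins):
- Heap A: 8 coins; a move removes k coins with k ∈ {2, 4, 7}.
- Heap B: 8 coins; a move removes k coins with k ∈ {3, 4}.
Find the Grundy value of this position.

1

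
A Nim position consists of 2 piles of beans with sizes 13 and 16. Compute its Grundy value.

Bitwise XOR of the heap sizes:
  01101  (13)
  10000  (16)
  -----
  11101  (29)

29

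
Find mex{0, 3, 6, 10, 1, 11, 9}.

2

The values 0, 1 are all present; 2 is the first non-negative integer missing from the set.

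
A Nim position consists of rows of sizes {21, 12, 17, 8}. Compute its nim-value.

Nim-sum: 21 XOR 12 XOR 17 XOR 8 = 0.

0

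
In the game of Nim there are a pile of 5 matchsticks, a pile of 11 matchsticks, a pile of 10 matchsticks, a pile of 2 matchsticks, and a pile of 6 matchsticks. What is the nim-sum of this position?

0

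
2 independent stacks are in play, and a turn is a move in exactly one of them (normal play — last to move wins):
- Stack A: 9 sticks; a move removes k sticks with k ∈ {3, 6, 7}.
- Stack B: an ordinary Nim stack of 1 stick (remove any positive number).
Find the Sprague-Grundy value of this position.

Grundy values for stack A (subtraction set {3, 6, 7}):
g(0) = mex{} = 0
g(1) = mex{} = 0
g(2) = mex{} = 0
g(3) = mex{0} = 1
g(4) = mex{0} = 1
g(5) = mex{0} = 1
g(6) = mex{0,1} = 2
g(7) = mex{0,1} = 2
g(8) = mex{0,1} = 2
g(9) = mex{0,1,2} = 3
So g(9) = 3.
Stack B is a plain Nim stack of size 1, so its Grundy value is 1.
The value of a disjunctive sum is the nim-sum of the parts.
Combined value = 3 XOR 1 = 2.

2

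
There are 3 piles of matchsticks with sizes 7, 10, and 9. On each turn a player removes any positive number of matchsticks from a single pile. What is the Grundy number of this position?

Nim-sum: 7 XOR 10 XOR 9 = 4.

4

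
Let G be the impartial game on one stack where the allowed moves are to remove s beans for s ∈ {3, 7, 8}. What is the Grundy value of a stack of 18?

2

Grundy values for subtraction set {3, 7, 8}:
k:     0  1  2  3  4  5  6  7  8  9 10 11 12 13 14 15 16 17 18
g(k):  0  0  0  1  1  1  0  2  2  1  3  0  0  2  1  1  0  0  2
So g(18) = 2.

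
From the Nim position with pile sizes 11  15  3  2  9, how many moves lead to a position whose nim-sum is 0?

3

Compute the nim-sum pairwise:
11 ^ 15 = 4
4 ^ 3 = 7
7 ^ 2 = 5
5 ^ 9 = 12
The overall nim-sum is X = 12. A pile of size p has a winning move iff p XOR X < p (reduce it to p XOR X).
  11: 11 XOR 12 = 7 < 11 — winning move (to 7).
  15: 15 XOR 12 = 3 < 15 — winning move (to 3).
  3: 3 XOR 12 = 15 ≥ 3 — no move.
  2: 2 XOR 12 = 14 ≥ 2 — no move.
  9: 9 XOR 12 = 5 < 9 — winning move (to 5).
That gives 3 winning moves.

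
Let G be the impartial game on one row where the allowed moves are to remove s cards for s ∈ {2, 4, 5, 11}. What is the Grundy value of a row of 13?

Build the Grundy sequence with g(k) = mex{g(k−s) : s ∈ {2, 4, 5, 11}, s ≤ k}:
k:     0  1  2  3  4  5  6  7  8  9 10 11 12 13
g(k):  0  0  1  1  2  2  3  0  0  1  1  2  2  3
So g(13) = 3.

3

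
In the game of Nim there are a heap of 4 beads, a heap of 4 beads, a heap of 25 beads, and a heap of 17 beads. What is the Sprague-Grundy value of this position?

Write each in binary and XOR column by column:
  00100  (4)
  00100  (4)
  11001  (25)
  10001  (17)
  -----
  01000  (8)

8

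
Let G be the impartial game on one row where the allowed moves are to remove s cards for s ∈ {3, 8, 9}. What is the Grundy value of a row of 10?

1

Compute g(0), g(1), … for moves {3, 8, 9}:
g(0) = mex{} = 0
g(1) = mex{} = 0
g(2) = mex{} = 0
g(3) = mex{0} = 1
g(4) = mex{0} = 1
g(5) = mex{0} = 1
g(6) = mex{1} = 0
g(7) = mex{1} = 0
g(8) = mex{0,1} = 2
g(9) = mex{0} = 1
g(10) = mex{0} = 1
So g(10) = 1.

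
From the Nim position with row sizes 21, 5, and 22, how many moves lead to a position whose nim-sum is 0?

3

Write each in binary and XOR column by column:
  10101  (21)
  00101  (5)
  10110  (22)
  -----
  00110  (6)
The overall nim-sum is X = 6. A row of size p has a winning move iff p XOR X < p (reduce it to p XOR X).
  21: 21 XOR 6 = 19 < 21 — winning move (to 19).
  5: 5 XOR 6 = 3 < 5 — winning move (to 3).
  22: 22 XOR 6 = 16 < 22 — winning move (to 16).
That gives 3 winning moves.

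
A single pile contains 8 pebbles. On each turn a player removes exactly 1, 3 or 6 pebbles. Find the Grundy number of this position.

2

Compute g(0), g(1), … for moves {1, 3, 6}:
k:     0  1  2  3  4  5  6  7  8
g(k):  0  1  0  1  0  1  2  3  2
So g(8) = 2.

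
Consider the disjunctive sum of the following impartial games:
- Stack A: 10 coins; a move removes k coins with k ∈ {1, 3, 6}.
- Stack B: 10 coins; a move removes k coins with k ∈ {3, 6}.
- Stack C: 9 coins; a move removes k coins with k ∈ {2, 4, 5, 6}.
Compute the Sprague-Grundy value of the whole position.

Grundy values for stack A (subtraction set {1, 3, 6}):
k:     0  1  2  3  4  5  6  7  8  9 10
g(k):  0  1  0  1  0  1  2  3  2  0  1
So g(10) = 1.
Grundy values for stack B (subtraction set {3, 6}):
g(0) = mex{} = 0
g(1) = mex{} = 0
g(2) = mex{} = 0
g(3) = mex{0} = 1
g(4) = mex{0} = 1
g(5) = mex{0} = 1
g(6) = mex{0,1} = 2
g(7) = mex{0,1} = 2
g(8) = mex{0,1} = 2
g(9) = mex{1,2} = 0
g(10) = mex{1,2} = 0
So g(10) = 0.
Build the Grundy sequence for stack C with g(k) = mex{g(k−s) : s ∈ {2, 4, 5, 6}, s ≤ k}:
k:     0  1  2  3  4  5  6  7  8  9
g(k):  0  0  1  1  2  2  3  3  0  0
So g(9) = 0.
By the Sprague-Grundy theorem, the Grundy value of a sum of independent games is the XOR of the component values.
Combined value = 1 XOR 0 XOR 0 = 1.

1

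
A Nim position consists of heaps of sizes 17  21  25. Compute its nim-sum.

29

Nim-sum: 17 ^ 21 ^ 25 = 29.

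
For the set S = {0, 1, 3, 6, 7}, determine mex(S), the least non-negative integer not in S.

The values 0, 1 are all present; 2 is the first non-negative integer missing from the set.

2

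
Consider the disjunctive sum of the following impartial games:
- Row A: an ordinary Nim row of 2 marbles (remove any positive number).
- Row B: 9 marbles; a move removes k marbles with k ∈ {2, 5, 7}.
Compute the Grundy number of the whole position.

0

Row A is a plain Nim row of size 2, so its Grundy value is 2.
Grundy values for row B (subtraction set {2, 5, 7}):
g(0) = mex{} = 0
g(1) = mex{} = 0
g(2) = mex{0} = 1
g(3) = mex{0} = 1
g(4) = mex{1} = 0
g(5) = mex{0,1} = 2
g(6) = mex{0} = 1
g(7) = mex{0,1,2} = 3
g(8) = mex{0,1} = 2
g(9) = mex{0,1,3} = 2
So g(9) = 2.
The value of a disjunctive sum is the nim-sum of the parts.
Combined value = 2 ⊕ 2 = 0.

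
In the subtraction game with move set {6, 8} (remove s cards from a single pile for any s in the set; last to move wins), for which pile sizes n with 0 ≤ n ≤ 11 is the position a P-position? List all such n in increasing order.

Build the Grundy sequence with g(k) = mex{g(k−s) : s ∈ {6, 8}, s ≤ k}:
k:     0  1  2  3  4  5  6  7  8  9 10 11
g(k):  0  0  0  0  0  0  1  1  1  1  1  1
The P-positions (g = 0) in 0..11 are 0, 1, 2, 3, 4, 5.

0, 1, 2, 3, 4, 5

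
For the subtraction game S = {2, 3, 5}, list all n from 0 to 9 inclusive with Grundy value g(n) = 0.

0, 1, 7, 8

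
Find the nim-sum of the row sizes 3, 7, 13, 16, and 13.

20

Nim-sum: 3 ⊕ 7 ⊕ 13 ⊕ 16 ⊕ 13 = 20.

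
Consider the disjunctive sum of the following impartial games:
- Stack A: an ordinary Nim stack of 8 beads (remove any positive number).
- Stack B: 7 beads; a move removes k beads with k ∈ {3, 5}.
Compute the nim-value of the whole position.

Stack A is a plain Nim stack of size 8, so its Grundy value is 8.
For stack B, compute g(0), g(1), … with moves {3, 5}:
g(0) = mex{} = 0
g(1) = mex{} = 0
g(2) = mex{} = 0
g(3) = mex{0} = 1
g(4) = mex{0} = 1
g(5) = mex{0} = 1
g(6) = mex{0,1} = 2
g(7) = mex{0,1} = 2
So g(7) = 2.
The value of a disjunctive sum is the nim-sum of the parts.
Combined value = 8 ⊕ 2 = 10.

10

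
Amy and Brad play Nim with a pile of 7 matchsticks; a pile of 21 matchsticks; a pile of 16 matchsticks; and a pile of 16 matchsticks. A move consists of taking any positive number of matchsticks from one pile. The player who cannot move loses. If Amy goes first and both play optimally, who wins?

Nim-sum: 7 XOR 21 XOR 16 XOR 16 = 18.
The nim-sum is 18 ≠ 0, so this is an N-position: the player to move can win; Amy has a winning move.

Amy wins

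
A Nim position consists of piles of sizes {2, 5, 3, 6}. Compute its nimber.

2

Write each in binary and XOR column by column:
  010  (2)
  101  (5)
  011  (3)
  110  (6)
  ---
  010  (2)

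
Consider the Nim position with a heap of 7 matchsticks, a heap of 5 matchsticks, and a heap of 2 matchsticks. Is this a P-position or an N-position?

P-position

Compute the nim-sum pairwise:
7 ⊕ 5 = 2
2 ⊕ 2 = 0
The nim-sum is 0, so this is a P-position: the player to move is in a losing position under optimal play.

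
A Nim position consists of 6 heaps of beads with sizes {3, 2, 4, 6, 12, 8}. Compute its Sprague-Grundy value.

7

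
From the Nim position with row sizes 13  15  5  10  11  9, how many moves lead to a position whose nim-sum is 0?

5

Bitwise XOR of the heap sizes:
  1101  (13)
  1111  (15)
  0101  (5)
  1010  (10)
  1011  (11)
  1001  (9)
  ----
  1111  (15)
The overall nim-sum is X = 15. A row of size p has a winning move iff p XOR X < p (reduce it to p XOR X).
  13: 13 XOR 15 = 2 < 13 — winning move (to 2).
  15: 15 XOR 15 = 0 < 15 — winning move (to 0).
  5: 5 XOR 15 = 10 ≥ 5 — no move.
  10: 10 XOR 15 = 5 < 10 — winning move (to 5).
  11: 11 XOR 15 = 4 < 11 — winning move (to 4).
  9: 9 XOR 15 = 6 < 9 — winning move (to 6).
That gives 5 winning moves.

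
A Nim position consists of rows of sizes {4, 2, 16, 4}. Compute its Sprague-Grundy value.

18

Compute the nim-sum pairwise:
4 XOR 2 = 6
6 XOR 16 = 22
22 XOR 4 = 18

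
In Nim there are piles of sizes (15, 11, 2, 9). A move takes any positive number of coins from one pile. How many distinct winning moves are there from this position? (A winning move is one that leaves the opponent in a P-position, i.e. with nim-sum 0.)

Compute the nim-sum pairwise:
15 ^ 11 = 4
4 ^ 2 = 6
6 ^ 9 = 15
The overall nim-sum is X = 15. A pile of size p has a winning move iff p XOR X < p (reduce it to p XOR X).
  15: 15 XOR 15 = 0 < 15 — winning move (to 0).
  11: 11 XOR 15 = 4 < 11 — winning move (to 4).
  2: 2 XOR 15 = 13 ≥ 2 — no move.
  9: 9 XOR 15 = 6 < 9 — winning move (to 6).
That gives 3 winning moves.

3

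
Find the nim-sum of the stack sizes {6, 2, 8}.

12

Compute the nim-sum pairwise:
6 XOR 2 = 4
4 XOR 8 = 12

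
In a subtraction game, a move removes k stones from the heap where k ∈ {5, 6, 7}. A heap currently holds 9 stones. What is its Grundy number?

Build the Grundy sequence with g(k) = mex{g(k−s) : s ∈ {5, 6, 7}, s ≤ k}:
g(0) = mex{} = 0
g(1) = mex{} = 0
g(2) = mex{} = 0
g(3) = mex{} = 0
g(4) = mex{} = 0
g(5) = mex{0} = 1
g(6) = mex{0} = 1
g(7) = mex{0} = 1
g(8) = mex{0} = 1
g(9) = mex{0} = 1
So g(9) = 1.

1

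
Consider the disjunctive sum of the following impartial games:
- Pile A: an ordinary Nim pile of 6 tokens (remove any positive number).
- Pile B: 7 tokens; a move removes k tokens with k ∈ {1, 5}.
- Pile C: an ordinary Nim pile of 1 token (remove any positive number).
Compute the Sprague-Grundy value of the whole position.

Pile A is a plain Nim pile of size 6, so its Grundy value is 6.
Build the Grundy sequence for pile B with g(k) = mex{g(k−s) : s ∈ {1, 5}, s ≤ k}:
k:     0  1  2  3  4  5  6  7
g(k):  0  1  0  1  0  1  0  1
So g(7) = 1.
Pile C is a plain Nim pile of size 1, so its Grundy value is 1.
By the Sprague-Grundy theorem, the Grundy value of a sum of independent games is the XOR of the component values.
Combined value = 6 XOR 1 XOR 1 = 6.

6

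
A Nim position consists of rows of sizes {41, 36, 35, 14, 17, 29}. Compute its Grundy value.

44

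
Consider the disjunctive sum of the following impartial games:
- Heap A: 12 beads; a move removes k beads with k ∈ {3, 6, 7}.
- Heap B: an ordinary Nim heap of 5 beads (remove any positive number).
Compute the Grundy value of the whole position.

5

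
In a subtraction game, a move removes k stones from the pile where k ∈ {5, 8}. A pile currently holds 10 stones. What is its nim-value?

Compute g(0), g(1), … for moves {5, 8}:
g(0) = mex{} = 0
g(1) = mex{} = 0
g(2) = mex{} = 0
g(3) = mex{} = 0
g(4) = mex{} = 0
g(5) = mex{0} = 1
g(6) = mex{0} = 1
g(7) = mex{0} = 1
g(8) = mex{0} = 1
g(9) = mex{0} = 1
g(10) = mex{0,1} = 2
So g(10) = 2.

2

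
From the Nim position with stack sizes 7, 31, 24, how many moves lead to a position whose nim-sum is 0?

0

Nim-sum: 7 ⊕ 31 ⊕ 24 = 0.
The nim-sum is already 0, so every move leaves a nonzero nim-sum — there are no winning moves.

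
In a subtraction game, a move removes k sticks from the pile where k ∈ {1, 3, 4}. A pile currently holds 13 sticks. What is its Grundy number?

2

Build the Grundy sequence with g(k) = mex{g(k−s) : s ∈ {1, 3, 4}, s ≤ k}:
k:     0  1  2  3  4  5  6  7  8  9 10 11 12 13
g(k):  0  1  0  1  2  3  2  0  1  0  1  2  3  2
So g(13) = 2.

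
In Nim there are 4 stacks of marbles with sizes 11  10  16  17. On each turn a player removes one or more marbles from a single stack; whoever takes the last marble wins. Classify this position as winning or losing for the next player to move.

Losing position

Compute the nim-sum pairwise:
11 ^ 10 = 1
1 ^ 16 = 17
17 ^ 17 = 0
The nim-sum is 0, so this is a P-position: the player to move is in a losing position under optimal play.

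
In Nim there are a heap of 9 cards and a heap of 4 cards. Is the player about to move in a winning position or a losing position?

Winning position

Compute the nim-sum pairwise:
9 XOR 4 = 13
The nim-sum is 13 ≠ 0, so this is an N-position: the player to move can win.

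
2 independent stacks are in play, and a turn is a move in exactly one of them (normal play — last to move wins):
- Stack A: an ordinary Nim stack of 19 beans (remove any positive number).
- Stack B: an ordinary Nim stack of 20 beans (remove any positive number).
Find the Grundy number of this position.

7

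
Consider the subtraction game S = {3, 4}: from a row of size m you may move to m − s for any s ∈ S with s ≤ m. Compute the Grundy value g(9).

Compute g(0), g(1), … for moves {3, 4}:
g(0) = mex{} = 0
g(1) = mex{} = 0
g(2) = mex{} = 0
g(3) = mex{0} = 1
g(4) = mex{0} = 1
g(5) = mex{0} = 1
g(6) = mex{0,1} = 2
g(7) = mex{1} = 0
g(8) = mex{1} = 0
g(9) = mex{1,2} = 0
So g(9) = 0.

0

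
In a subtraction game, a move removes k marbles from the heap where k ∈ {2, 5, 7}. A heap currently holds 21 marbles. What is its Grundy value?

2

Grundy values for subtraction set {2, 5, 7}:
k:     0  1  2  3  4  5  6  7  8  9 10 11 12 13 14 15 16 17 18 19 20 21
g(k):  0  0  1  1  0  2  1  3  2  2  0  3  1  0  0  1  1  2  2  3  3  2
So g(21) = 2.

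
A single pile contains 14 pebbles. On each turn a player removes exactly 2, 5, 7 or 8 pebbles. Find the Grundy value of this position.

0

Grundy values for subtraction set {2, 5, 7, 8}:
k:     0  1  2  3  4  5  6  7  8  9 10 11 12 13 14
g(k):  0  0  1  1  0  2  1  3  2  2  0  3  1  0  0
So g(14) = 0.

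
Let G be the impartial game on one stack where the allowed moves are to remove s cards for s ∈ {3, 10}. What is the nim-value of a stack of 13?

Grundy values for subtraction set {3, 10}:
k:     0  1  2  3  4  5  6  7  8  9 10 11 12 13
g(k):  0  0  0  1  1  1  0  0  0  1  1  1  2  0
So g(13) = 0.

0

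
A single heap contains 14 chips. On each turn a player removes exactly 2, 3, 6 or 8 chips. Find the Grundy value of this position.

Grundy values for subtraction set {2, 3, 6, 8}:
k:     0  1  2  3  4  5  6  7  8  9 10 11 12 13 14
g(k):  0  0  1  1  2  0  3  1  2  2  0  3  1  2  0
So g(14) = 0.

0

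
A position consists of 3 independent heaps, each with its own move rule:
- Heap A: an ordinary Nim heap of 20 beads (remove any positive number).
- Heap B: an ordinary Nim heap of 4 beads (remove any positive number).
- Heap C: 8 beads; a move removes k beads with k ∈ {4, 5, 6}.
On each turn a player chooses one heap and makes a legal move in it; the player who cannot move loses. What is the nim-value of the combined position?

Heap A is a plain Nim heap of size 20, so its Grundy value is 20.
Heap B is a plain Nim heap of size 4, so its Grundy value is 4.
Grundy values for heap C (subtraction set {4, 5, 6}):
k:     0  1  2  3  4  5  6  7  8
g(k):  0  0  0  0  1  1  1  1  2
So g(8) = 2.
The value of a disjunctive sum is the nim-sum of the parts.
Combined value = 20 ⊕ 4 ⊕ 2 = 18.

18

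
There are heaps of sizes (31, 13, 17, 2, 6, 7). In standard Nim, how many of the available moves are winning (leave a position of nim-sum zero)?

Nim-sum: 31 ^ 13 ^ 17 ^ 2 ^ 6 ^ 7 = 0.
The nim-sum is already 0, so every move leaves a nonzero nim-sum — there are no winning moves.

0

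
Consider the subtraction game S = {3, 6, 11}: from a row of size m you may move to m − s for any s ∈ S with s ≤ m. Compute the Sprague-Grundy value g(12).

1

Grundy values for subtraction set {3, 6, 11}:
g(0) = mex{} = 0
g(1) = mex{} = 0
g(2) = mex{} = 0
g(3) = mex{0} = 1
g(4) = mex{0} = 1
g(5) = mex{0} = 1
g(6) = mex{0,1} = 2
g(7) = mex{0,1} = 2
g(8) = mex{0,1} = 2
g(9) = mex{1,2} = 0
g(10) = mex{1,2} = 0
g(11) = mex{0,1,2} = 3
g(12) = mex{0,2} = 1
So g(12) = 1.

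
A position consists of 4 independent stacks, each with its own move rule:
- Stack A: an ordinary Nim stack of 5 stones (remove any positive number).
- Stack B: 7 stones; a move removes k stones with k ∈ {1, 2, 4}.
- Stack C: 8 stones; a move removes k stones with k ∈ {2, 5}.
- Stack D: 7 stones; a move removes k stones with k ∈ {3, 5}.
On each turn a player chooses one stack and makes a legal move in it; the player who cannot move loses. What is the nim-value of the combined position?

6

Stack A is a plain Nim stack of size 5, so its Grundy value is 5.
Grundy values for stack B (subtraction set {1, 2, 4}):
k:     0  1  2  3  4  5  6  7
g(k):  0  1  2  0  1  2  0  1
So g(7) = 1.
For stack C, compute g(0), g(1), … with moves {2, 5}:
g(0) = mex{} = 0
g(1) = mex{} = 0
g(2) = mex{0} = 1
g(3) = mex{0} = 1
g(4) = mex{1} = 0
g(5) = mex{0,1} = 2
g(6) = mex{0} = 1
g(7) = mex{1,2} = 0
g(8) = mex{1} = 0
So g(8) = 0.
Build the Grundy sequence for stack D with g(k) = mex{g(k−s) : s ∈ {3, 5}, s ≤ k}:
g(0) = mex{} = 0
g(1) = mex{} = 0
g(2) = mex{} = 0
g(3) = mex{0} = 1
g(4) = mex{0} = 1
g(5) = mex{0} = 1
g(6) = mex{0,1} = 2
g(7) = mex{0,1} = 2
So g(7) = 2.
The value of a disjunctive sum is the nim-sum of the parts.
Combined value = 5 XOR 1 XOR 0 XOR 2 = 6.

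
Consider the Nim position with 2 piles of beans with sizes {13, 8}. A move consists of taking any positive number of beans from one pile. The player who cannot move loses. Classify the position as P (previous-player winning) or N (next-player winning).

N-position

Nim-sum: 13 ^ 8 = 5.
The nim-sum is 5 ≠ 0, so this is an N-position: the player to move can win.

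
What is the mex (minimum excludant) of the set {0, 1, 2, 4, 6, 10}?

3

The values 0, 1, 2 are all present; 3 is the first non-negative integer missing from the set.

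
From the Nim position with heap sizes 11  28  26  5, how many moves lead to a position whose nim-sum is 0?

In binary:
  01011  (11)
  11100  (28)
  11010  (26)
  00101  (5)
  -----
  01000  (8)
The overall nim-sum is X = 8. A heap of size p has a winning move iff p XOR X < p (reduce it to p XOR X).
  11: 11 XOR 8 = 3 < 11 — winning move (to 3).
  28: 28 XOR 8 = 20 < 28 — winning move (to 20).
  26: 26 XOR 8 = 18 < 26 — winning move (to 18).
  5: 5 XOR 8 = 13 ≥ 5 — no move.
That gives 3 winning moves.

3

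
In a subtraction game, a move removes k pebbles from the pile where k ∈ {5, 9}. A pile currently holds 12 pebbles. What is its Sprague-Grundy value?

2

Build the Grundy sequence with g(k) = mex{g(k−s) : s ∈ {5, 9}, s ≤ k}:
g(0) = mex{} = 0
g(1) = mex{} = 0
g(2) = mex{} = 0
g(3) = mex{} = 0
g(4) = mex{} = 0
g(5) = mex{0} = 1
g(6) = mex{0} = 1
g(7) = mex{0} = 1
g(8) = mex{0} = 1
g(9) = mex{0} = 1
g(10) = mex{0,1} = 2
g(11) = mex{0,1} = 2
g(12) = mex{0,1} = 2
So g(12) = 2.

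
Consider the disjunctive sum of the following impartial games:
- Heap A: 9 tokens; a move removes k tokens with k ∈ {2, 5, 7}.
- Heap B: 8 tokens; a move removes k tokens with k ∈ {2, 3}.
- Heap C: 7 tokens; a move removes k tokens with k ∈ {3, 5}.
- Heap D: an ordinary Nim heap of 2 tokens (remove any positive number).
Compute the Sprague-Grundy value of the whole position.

Grundy values for heap A (subtraction set {2, 5, 7}):
g(0) = mex{} = 0
g(1) = mex{} = 0
g(2) = mex{0} = 1
g(3) = mex{0} = 1
g(4) = mex{1} = 0
g(5) = mex{0,1} = 2
g(6) = mex{0} = 1
g(7) = mex{0,1,2} = 3
g(8) = mex{0,1} = 2
g(9) = mex{0,1,3} = 2
So g(9) = 2.
For heap B, compute g(0), g(1), … with moves {2, 3}:
k:     0  1  2  3  4  5  6  7  8
g(k):  0  0  1  1  2  0  0  1  1
So g(8) = 1.
Grundy values for heap C (subtraction set {3, 5}):
g(0) = mex{} = 0
g(1) = mex{} = 0
g(2) = mex{} = 0
g(3) = mex{0} = 1
g(4) = mex{0} = 1
g(5) = mex{0} = 1
g(6) = mex{0,1} = 2
g(7) = mex{0,1} = 2
So g(7) = 2.
Heap D is a plain Nim heap of size 2, so its Grundy value is 2.
The value of a disjunctive sum is the nim-sum of the parts.
Combined value = 2 XOR 1 XOR 2 XOR 2 = 3.

3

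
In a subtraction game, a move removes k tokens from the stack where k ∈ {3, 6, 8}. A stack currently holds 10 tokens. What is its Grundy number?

3

Grundy values for subtraction set {3, 6, 8}:
k:     0  1  2  3  4  5  6  7  8  9 10
g(k):  0  0  0  1  1  1  2  2  2  3  3
So g(10) = 3.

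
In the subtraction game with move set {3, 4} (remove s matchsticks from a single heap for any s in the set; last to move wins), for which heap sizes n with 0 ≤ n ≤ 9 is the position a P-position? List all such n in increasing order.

0, 1, 2, 7, 8, 9

Build the Grundy sequence with g(k) = mex{g(k−s) : s ∈ {3, 4}, s ≤ k}:
k:     0  1  2  3  4  5  6  7  8  9
g(k):  0  0  0  1  1  1  2  0  0  0
The P-positions (g = 0) in 0..9 are 0, 1, 2, 7, 8, 9.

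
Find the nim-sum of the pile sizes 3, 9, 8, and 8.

Nim-sum: 3 ^ 9 ^ 8 ^ 8 = 10.

10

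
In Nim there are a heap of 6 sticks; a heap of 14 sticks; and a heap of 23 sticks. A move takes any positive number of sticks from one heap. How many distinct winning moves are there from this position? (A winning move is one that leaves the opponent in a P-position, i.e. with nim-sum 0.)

1

In binary:
  00110  (6)
  01110  (14)
  10111  (23)
  -----
  11111  (31)
The overall nim-sum is X = 31. A heap of size p has a winning move iff p XOR X < p (reduce it to p XOR X).
  6: 6 XOR 31 = 25 ≥ 6 — no move.
  14: 14 XOR 31 = 17 ≥ 14 — no move.
  23: 23 XOR 31 = 8 < 23 — winning move (to 8).
That gives 1 winning move.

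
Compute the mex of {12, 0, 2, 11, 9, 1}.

3

The values 0, 1, 2 are all present; 3 is the first non-negative integer missing from the set.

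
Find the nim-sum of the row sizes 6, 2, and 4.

0

Write each in binary and XOR column by column:
  110  (6)
  010  (2)
  100  (4)
  ---
  000  (0)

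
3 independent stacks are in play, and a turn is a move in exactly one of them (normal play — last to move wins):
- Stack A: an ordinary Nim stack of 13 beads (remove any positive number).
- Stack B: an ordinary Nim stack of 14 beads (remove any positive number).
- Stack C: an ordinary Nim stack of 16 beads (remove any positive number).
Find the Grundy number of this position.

19

Stack A is a plain Nim stack of size 13, so its Grundy value is 13.
Stack B is a plain Nim stack of size 14, so its Grundy value is 14.
Stack C is a plain Nim stack of size 16, so its Grundy value is 16.
The value of a disjunctive sum is the nim-sum of the parts.
Combined value = 13 XOR 14 XOR 16 = 19.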